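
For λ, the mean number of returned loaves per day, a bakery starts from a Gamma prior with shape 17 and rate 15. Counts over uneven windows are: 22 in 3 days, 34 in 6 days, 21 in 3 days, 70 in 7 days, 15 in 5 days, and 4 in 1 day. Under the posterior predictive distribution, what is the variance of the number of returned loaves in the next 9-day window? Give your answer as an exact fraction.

Total count: 22 + 34 + 21 + 70 + 15 + 4 = 166.
Total exposure: 3 + 6 + 3 + 7 + 5 + 1 = 25 days.
By Gamma–Poisson conjugacy, the posterior is Gamma(α + Σx, β + Σt) = Gamma(17 + 166, 15 + 25) = Gamma(183, 40).
The posterior predictive for a window of length T is Negative Binomial with variance T·α'·(β'+T)/β'² = 9·183·49/1600 = 80703/1600.

80703/1600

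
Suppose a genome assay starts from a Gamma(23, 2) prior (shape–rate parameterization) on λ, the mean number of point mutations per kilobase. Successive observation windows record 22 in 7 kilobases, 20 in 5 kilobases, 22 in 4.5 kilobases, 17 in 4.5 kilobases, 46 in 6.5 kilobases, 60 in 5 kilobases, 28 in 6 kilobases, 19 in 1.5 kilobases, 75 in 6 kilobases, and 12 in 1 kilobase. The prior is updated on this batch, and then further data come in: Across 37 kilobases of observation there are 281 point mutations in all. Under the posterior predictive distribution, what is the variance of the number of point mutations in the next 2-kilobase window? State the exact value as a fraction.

27500/1849

Total count: 22 + 20 + 22 + 17 + 46 + 60 + 28 + 19 + 75 + 12 = 321.
Total exposure: 7 + 5 + 4.5 + 4.5 + 6.5 + 5 + 6 + 1.5 + 6 + 1 = 47 kilobases.
After the first batch: Gamma(23 + 321, 2 + 47) = Gamma(344, 49).
Total count 281 over total exposure 37 kilobases.
After the second batch: Gamma(344 + 281, 49 + 37) = Gamma(625, 86).
The posterior predictive for a window of length T is Negative Binomial with variance T·α'·(β'+T)/β'² = 2·625·88/7396 = 27500/1849.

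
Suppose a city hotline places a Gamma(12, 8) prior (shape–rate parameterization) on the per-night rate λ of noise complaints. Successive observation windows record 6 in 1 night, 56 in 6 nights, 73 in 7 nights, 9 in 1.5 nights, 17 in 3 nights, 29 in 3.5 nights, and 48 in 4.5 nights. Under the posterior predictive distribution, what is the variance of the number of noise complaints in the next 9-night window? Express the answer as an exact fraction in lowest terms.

Total count: 6 + 56 + 73 + 9 + 17 + 29 + 48 = 238.
Total exposure: 1 + 6 + 7 + 1.5 + 3 + 3.5 + 4.5 = 26.5 nights.
Posterior: α' = 12 + 238 = 250, β' = 8 + 26.5 = 69/2.
The posterior predictive for a window of length T is Negative Binomial with variance T·α'·(β'+T)/β'² = 9·250·(87/2)/(4761/4) = 43500/529.

43500/529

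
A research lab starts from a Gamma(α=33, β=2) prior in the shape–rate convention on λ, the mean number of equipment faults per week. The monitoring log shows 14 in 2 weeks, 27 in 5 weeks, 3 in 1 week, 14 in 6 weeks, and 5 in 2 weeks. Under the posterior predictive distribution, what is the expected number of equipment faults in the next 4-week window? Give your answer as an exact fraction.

64/3

Total count: 14 + 27 + 3 + 14 + 5 = 63.
Total exposure: 2 + 5 + 1 + 6 + 2 = 16 weeks.
Conjugate update: add total count to the shape and total exposure to the rate, giving Gamma(96, 18).
Predictive mean over a 4-week window = T·E[λ|data] = 4·96/18 = 64/3.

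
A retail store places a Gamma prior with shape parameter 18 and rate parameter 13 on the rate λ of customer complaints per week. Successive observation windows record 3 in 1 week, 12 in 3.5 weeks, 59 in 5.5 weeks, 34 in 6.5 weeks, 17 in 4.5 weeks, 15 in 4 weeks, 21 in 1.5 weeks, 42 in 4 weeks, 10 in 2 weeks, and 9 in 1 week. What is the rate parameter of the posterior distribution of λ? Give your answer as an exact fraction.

93/2

Total count: 3 + 12 + 59 + 34 + 17 + 15 + 21 + 42 + 10 + 9 = 222.
Total exposure: 1 + 3.5 + 5.5 + 6.5 + 4.5 + 4 + 1.5 + 4 + 2 + 1 = 33.5 weeks.
The Gamma prior is conjugate for the Poisson rate, so λ | data ~ Gamma(18+222, 13+33.5) = Gamma(240, 93/2).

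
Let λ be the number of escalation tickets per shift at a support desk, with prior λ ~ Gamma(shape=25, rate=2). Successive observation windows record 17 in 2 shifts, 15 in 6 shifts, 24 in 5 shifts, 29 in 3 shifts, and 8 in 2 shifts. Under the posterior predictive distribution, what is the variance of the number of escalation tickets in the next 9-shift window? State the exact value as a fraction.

Total count: 17 + 15 + 24 + 29 + 8 = 93.
Total exposure: 2 + 6 + 5 + 3 + 2 = 18 shifts.
Posterior: α' = 25 + 93 = 118, β' = 2 + 18 = 20.
The posterior predictive for a window of length T is Negative Binomial with variance T·α'·(β'+T)/β'² = 9·118·29/400 = 15399/200.

15399/200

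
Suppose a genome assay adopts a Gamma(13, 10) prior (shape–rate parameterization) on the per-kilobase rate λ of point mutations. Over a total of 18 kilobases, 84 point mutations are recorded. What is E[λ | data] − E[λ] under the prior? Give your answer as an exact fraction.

Total count 84 over total exposure 18 kilobases.
By Gamma–Poisson conjugacy, the posterior is Gamma(α + Σx, β + Σt) = Gamma(13 + 84, 10 + 18) = Gamma(97, 28).
Posterior mean = 97/28 = 97/28; prior mean = 13/10 = 13/10. Difference = 97/28 − 13/10 = 303/140.

303/140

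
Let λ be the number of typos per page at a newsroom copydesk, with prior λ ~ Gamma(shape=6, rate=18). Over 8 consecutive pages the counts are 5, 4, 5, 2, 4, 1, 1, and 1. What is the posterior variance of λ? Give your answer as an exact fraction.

29/676

Total count: 5 + 4 + 5 + 2 + 4 + 1 + 1 + 1 = 23.
Total exposure: 8 pages.
Gamma(α, β) with Poisson data over total exposure Σt gives posterior Gamma(α+Σx, β+Σt) = Gamma(29, 26).
Posterior variance = α'/β'² = 29/676.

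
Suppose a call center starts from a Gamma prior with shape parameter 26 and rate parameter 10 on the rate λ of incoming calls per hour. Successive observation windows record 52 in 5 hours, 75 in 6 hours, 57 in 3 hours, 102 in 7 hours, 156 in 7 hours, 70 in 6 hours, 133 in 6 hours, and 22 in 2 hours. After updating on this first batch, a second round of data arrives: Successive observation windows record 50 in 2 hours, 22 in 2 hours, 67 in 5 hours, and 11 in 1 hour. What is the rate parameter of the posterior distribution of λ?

62

Total count: 52 + 75 + 57 + 102 + 156 + 70 + 133 + 22 = 667.
Total exposure: 5 + 6 + 3 + 7 + 7 + 6 + 6 + 2 = 42 hours.
After the first batch: Gamma(26 + 667, 10 + 42) = Gamma(693, 52).
Total count: 50 + 22 + 67 + 11 = 150.
Total exposure: 2 + 2 + 5 + 1 = 10 hours.
After the second batch: Gamma(693 + 150, 52 + 10) = Gamma(843, 62).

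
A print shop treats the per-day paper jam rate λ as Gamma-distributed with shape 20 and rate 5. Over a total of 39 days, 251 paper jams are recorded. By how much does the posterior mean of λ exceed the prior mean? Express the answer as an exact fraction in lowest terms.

Total count 251 over total exposure 39 days.
Posterior: α' = 20 + 251 = 271, β' = 5 + 39 = 44.
Posterior mean = 271/44 = 271/44; prior mean = 20/5 = 4. Difference = 271/44 − 4 = 95/44.

95/44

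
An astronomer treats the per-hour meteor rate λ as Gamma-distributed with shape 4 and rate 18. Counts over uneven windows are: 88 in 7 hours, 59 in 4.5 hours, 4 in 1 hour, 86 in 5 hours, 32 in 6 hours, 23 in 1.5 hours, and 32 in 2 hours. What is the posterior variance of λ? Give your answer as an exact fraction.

Total count: 88 + 59 + 4 + 86 + 32 + 23 + 32 = 324.
Total exposure: 7 + 4.5 + 1 + 5 + 6 + 1.5 + 2 = 27 hours.
Posterior: α' = 4 + 324 = 328, β' = 18 + 27 = 45.
Posterior variance = α'/β'² = 328/2025.

328/2025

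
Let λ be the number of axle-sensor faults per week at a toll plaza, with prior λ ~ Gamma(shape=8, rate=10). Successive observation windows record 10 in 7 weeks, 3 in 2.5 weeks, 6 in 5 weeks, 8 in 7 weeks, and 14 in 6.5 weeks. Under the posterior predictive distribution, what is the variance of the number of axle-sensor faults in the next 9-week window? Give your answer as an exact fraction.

Total count: 10 + 3 + 6 + 8 + 14 = 41.
Total exposure: 7 + 2.5 + 5 + 7 + 6.5 = 28 weeks.
The Gamma prior is conjugate for the Poisson rate, so λ | data ~ Gamma(8+41, 10+28) = Gamma(49, 38).
The posterior predictive for a window of length T is Negative Binomial with variance T·α'·(β'+T)/β'² = 9·49·47/1444 = 20727/1444.

20727/1444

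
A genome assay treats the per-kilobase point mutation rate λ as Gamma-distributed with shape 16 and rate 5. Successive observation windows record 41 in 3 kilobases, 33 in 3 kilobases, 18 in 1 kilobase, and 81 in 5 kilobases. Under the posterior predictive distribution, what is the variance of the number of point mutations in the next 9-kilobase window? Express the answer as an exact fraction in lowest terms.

Total count: 41 + 33 + 18 + 81 = 173.
Total exposure: 3 + 3 + 1 + 5 = 12 kilobases.
The Gamma prior is conjugate for the Poisson rate, so λ | data ~ Gamma(16+173, 5+12) = Gamma(189, 17).
The posterior predictive for a window of length T is Negative Binomial with variance T·α'·(β'+T)/β'² = 9·189·26/289 = 44226/289.

44226/289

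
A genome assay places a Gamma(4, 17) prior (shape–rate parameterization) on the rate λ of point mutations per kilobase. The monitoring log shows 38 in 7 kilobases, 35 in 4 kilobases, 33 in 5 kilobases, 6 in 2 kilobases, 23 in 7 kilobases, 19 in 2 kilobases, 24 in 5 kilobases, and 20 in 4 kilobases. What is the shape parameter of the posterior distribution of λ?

Total count: 38 + 35 + 33 + 6 + 23 + 19 + 24 + 20 = 198.
Total exposure: 7 + 4 + 5 + 2 + 7 + 2 + 5 + 4 = 36 kilobases.
Posterior: α' = 4 + 198 = 202, β' = 17 + 36 = 53.

202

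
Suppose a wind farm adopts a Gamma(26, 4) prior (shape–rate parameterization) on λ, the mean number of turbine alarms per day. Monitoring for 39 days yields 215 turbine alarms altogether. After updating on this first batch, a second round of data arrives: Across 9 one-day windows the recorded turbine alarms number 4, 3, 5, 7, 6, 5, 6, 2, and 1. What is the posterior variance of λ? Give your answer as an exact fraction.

Total count 215 over total exposure 39 days.
After the first batch: Gamma(26 + 215, 4 + 39) = Gamma(241, 43).
Total count: 4 + 3 + 5 + 7 + 6 + 5 + 6 + 2 + 1 = 39.
Total exposure: 9 days.
After the second batch: Gamma(241 + 39, 43 + 9) = Gamma(280, 52).
Posterior variance = α'/β'² = 280/2704 = 35/338.

35/338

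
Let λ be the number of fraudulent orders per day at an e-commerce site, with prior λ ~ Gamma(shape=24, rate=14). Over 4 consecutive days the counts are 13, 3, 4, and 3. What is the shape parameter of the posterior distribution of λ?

47

Total count: 13 + 3 + 4 + 3 = 23.
Total exposure: 4 days.
By Gamma–Poisson conjugacy, the posterior is Gamma(α + Σx, β + Σt) = Gamma(24 + 23, 14 + 4) = Gamma(47, 18).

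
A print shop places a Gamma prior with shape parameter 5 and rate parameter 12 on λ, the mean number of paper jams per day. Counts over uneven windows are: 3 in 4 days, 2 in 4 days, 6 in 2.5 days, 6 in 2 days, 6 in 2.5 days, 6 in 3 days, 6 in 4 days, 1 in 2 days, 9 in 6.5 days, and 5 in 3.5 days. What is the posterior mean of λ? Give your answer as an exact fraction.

Total count: 3 + 2 + 6 + 6 + 6 + 6 + 6 + 1 + 9 + 5 = 50.
Total exposure: 4 + 4 + 2.5 + 2 + 2.5 + 3 + 4 + 2 + 6.5 + 3.5 = 34 days.
Conjugate update: add total count to the shape and total exposure to the rate, giving Gamma(55, 46).
Posterior mean = α'/β' = 55/46.

55/46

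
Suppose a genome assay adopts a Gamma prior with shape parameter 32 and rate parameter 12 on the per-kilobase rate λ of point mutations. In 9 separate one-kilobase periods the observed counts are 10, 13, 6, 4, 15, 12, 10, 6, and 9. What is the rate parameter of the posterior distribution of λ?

21

Total count: 10 + 13 + 6 + 4 + 15 + 12 + 10 + 6 + 9 = 85.
Total exposure: 9 kilobases.
The Gamma prior is conjugate for the Poisson rate, so λ | data ~ Gamma(32+85, 12+9) = Gamma(117, 21).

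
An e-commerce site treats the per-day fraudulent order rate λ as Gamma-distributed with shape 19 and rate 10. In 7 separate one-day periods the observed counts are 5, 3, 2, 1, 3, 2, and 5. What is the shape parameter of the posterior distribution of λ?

Total count: 5 + 3 + 2 + 1 + 3 + 2 + 5 = 21.
Total exposure: 7 days.
Posterior: α' = 19 + 21 = 40, β' = 10 + 7 = 17.

40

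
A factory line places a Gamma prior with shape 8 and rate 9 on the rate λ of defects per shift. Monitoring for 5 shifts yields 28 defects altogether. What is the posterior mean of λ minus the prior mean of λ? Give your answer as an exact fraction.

Total count 28 over total exposure 5 shifts.
By Gamma–Poisson conjugacy, the posterior is Gamma(α + Σx, β + Σt) = Gamma(8 + 28, 9 + 5) = Gamma(36, 14).
Posterior mean = 36/14 = 18/7; prior mean = 8/9 = 8/9. Difference = 18/7 − 8/9 = 106/63.

106/63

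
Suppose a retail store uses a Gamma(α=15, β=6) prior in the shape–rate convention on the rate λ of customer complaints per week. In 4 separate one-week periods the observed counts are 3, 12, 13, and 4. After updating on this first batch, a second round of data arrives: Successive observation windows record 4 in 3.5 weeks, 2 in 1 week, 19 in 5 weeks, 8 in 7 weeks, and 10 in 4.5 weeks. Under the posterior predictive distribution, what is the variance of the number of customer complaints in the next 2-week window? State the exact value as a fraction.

Total count: 3 + 12 + 13 + 4 = 32.
Total exposure: 4 weeks.
After the first batch: Gamma(15 + 32, 6 + 4) = Gamma(47, 10).
Total count: 4 + 2 + 19 + 8 + 10 = 43.
Total exposure: 3.5 + 1 + 5 + 7 + 4.5 = 21 weeks.
After the second batch: Gamma(47 + 43, 10 + 21) = Gamma(90, 31).
The posterior predictive for a window of length T is Negative Binomial with variance T·α'·(β'+T)/β'² = 2·90·33/961 = 5940/961.

5940/961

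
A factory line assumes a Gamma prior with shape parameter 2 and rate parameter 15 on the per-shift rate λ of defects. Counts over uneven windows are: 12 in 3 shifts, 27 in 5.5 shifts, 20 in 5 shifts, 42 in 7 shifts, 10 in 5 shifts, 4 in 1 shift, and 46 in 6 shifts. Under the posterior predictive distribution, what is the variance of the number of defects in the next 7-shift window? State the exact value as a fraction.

248738/9025

Total count: 12 + 27 + 20 + 42 + 10 + 4 + 46 = 161.
Total exposure: 3 + 5.5 + 5 + 7 + 5 + 1 + 6 = 32.5 shifts.
Conjugate update: add total count to the shape and total exposure to the rate, giving Gamma(163, 95/2).
The posterior predictive for a window of length T is Negative Binomial with variance T·α'·(β'+T)/β'² = 7·163·(109/2)/(9025/4) = 248738/9025.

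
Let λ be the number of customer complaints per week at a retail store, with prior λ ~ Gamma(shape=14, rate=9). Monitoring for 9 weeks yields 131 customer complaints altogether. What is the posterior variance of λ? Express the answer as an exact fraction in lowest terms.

Total count 131 over total exposure 9 weeks.
The Gamma prior is conjugate for the Poisson rate, so λ | data ~ Gamma(14+131, 9+9) = Gamma(145, 18).
Posterior variance = α'/β'² = 145/324.

145/324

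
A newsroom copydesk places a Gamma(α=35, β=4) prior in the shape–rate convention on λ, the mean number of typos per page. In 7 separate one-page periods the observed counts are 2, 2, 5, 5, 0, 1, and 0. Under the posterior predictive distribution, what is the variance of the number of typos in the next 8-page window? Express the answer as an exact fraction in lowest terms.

7600/121

Total count: 2 + 2 + 5 + 5 + 0 + 1 + 0 = 15.
Total exposure: 7 pages.
By Gamma–Poisson conjugacy, the posterior is Gamma(α + Σx, β + Σt) = Gamma(35 + 15, 4 + 7) = Gamma(50, 11).
The posterior predictive for a window of length T is Negative Binomial with variance T·α'·(β'+T)/β'² = 8·50·19/121 = 7600/121.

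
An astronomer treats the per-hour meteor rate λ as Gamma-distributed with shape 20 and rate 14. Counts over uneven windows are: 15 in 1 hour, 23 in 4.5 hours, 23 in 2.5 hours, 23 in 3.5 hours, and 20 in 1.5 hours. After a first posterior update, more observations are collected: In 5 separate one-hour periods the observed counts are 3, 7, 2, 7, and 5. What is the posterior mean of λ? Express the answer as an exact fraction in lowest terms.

37/8

Total count: 15 + 23 + 23 + 23 + 20 = 104.
Total exposure: 1 + 4.5 + 2.5 + 3.5 + 1.5 = 13 hours.
After the first batch: Gamma(20 + 104, 14 + 13) = Gamma(124, 27).
Total count: 3 + 7 + 2 + 7 + 5 = 24.
Total exposure: 5 hours.
After the second batch: Gamma(124 + 24, 27 + 5) = Gamma(148, 32).
Posterior mean = α'/β' = 148/32 = 37/8.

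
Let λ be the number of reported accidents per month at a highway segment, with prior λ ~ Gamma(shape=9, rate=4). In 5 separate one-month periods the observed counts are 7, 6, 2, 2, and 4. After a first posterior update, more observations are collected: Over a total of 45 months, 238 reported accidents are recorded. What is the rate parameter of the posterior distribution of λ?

Total count: 7 + 6 + 2 + 2 + 4 = 21.
Total exposure: 5 months.
After the first batch: Gamma(9 + 21, 4 + 5) = Gamma(30, 9).
Total count 238 over total exposure 45 months.
After the second batch: Gamma(30 + 238, 9 + 45) = Gamma(268, 54).

54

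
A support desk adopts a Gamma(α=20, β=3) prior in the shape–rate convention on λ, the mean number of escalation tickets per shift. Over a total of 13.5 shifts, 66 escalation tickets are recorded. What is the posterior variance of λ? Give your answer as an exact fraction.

Total count 66 over total exposure 13.5 shifts.
Gamma(α, β) with Poisson data over total exposure Σt gives posterior Gamma(α+Σx, β+Σt) = Gamma(86, 33/2).
Posterior variance = α'/β'² = 86/(1089/4) = 344/1089.

344/1089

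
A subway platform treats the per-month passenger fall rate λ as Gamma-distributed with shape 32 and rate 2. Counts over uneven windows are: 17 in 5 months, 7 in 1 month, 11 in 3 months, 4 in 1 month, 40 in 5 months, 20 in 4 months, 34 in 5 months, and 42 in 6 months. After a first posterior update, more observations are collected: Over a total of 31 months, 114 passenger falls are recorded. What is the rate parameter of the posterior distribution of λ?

63

Total count: 17 + 7 + 11 + 4 + 40 + 20 + 34 + 42 = 175.
Total exposure: 5 + 1 + 3 + 1 + 5 + 4 + 5 + 6 = 30 months.
After the first batch: Gamma(32 + 175, 2 + 30) = Gamma(207, 32).
Total count 114 over total exposure 31 months.
After the second batch: Gamma(207 + 114, 32 + 31) = Gamma(321, 63).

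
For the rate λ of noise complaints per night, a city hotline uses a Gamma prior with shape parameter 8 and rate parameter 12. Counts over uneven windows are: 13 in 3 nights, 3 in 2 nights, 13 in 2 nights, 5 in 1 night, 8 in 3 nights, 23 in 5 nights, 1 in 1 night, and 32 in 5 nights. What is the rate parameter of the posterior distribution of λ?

34

Total count: 13 + 3 + 13 + 5 + 8 + 23 + 1 + 32 = 98.
Total exposure: 3 + 2 + 2 + 1 + 3 + 5 + 1 + 5 = 22 nights.
By Gamma–Poisson conjugacy, the posterior is Gamma(α + Σx, β + Σt) = Gamma(8 + 98, 12 + 22) = Gamma(106, 34).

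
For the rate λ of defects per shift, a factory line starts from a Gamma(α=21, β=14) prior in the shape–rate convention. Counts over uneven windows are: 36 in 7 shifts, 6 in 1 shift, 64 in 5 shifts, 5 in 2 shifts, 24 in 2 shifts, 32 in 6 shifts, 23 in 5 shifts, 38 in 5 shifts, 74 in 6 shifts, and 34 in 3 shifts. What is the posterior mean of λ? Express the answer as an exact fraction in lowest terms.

51/8

Total count: 36 + 6 + 64 + 5 + 24 + 32 + 23 + 38 + 74 + 34 = 336.
Total exposure: 7 + 1 + 5 + 2 + 2 + 6 + 5 + 5 + 6 + 3 = 42 shifts.
Conjugate update: add total count to the shape and total exposure to the rate, giving Gamma(357, 56).
Posterior mean = α'/β' = 357/56 = 51/8.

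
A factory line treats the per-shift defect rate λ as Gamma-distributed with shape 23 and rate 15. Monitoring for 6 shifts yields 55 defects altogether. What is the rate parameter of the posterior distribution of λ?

21

Total count 55 over total exposure 6 shifts.
The Gamma prior is conjugate for the Poisson rate, so λ | data ~ Gamma(23+55, 15+6) = Gamma(78, 21).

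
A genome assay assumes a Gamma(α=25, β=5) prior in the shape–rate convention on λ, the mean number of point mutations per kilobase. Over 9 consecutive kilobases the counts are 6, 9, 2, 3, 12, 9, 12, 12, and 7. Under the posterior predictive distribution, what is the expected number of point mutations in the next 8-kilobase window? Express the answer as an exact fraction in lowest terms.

Total count: 6 + 9 + 2 + 3 + 12 + 9 + 12 + 12 + 7 = 72.
Total exposure: 9 kilobases.
Gamma(α, β) with Poisson data over total exposure Σt gives posterior Gamma(α+Σx, β+Σt) = Gamma(97, 14).
Predictive mean over an 8-kilobase window = T·E[λ|data] = 8·97/14 = 388/7.

388/7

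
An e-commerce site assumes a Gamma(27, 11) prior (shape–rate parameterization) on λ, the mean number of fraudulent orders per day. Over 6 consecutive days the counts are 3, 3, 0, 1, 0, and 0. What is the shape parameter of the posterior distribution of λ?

34

Total count: 3 + 3 + 0 + 1 + 0 + 0 = 7.
Total exposure: 6 days.
Posterior: α' = 27 + 7 = 34, β' = 11 + 6 = 17.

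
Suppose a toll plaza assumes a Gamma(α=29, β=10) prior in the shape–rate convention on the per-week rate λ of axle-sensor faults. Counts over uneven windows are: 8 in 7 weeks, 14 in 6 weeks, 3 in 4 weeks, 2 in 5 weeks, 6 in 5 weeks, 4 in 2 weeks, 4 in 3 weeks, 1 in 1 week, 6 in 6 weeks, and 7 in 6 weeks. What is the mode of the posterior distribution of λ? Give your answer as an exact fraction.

83/55

Total count: 8 + 14 + 3 + 2 + 6 + 4 + 4 + 1 + 6 + 7 = 55.
Total exposure: 7 + 6 + 4 + 5 + 5 + 2 + 3 + 1 + 6 + 6 = 45 weeks.
Gamma(α, β) with Poisson data over total exposure Σt gives posterior Gamma(α+Σx, β+Σt) = Gamma(84, 55).
Posterior mode = (α'−1)/β' = 83/55.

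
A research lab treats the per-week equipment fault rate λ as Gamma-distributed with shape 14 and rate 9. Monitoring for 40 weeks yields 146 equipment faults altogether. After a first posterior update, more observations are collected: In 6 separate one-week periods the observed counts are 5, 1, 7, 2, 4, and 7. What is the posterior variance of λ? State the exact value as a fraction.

186/3025

Total count 146 over total exposure 40 weeks.
After the first batch: Gamma(14 + 146, 9 + 40) = Gamma(160, 49).
Total count: 5 + 1 + 7 + 2 + 4 + 7 = 26.
Total exposure: 6 weeks.
After the second batch: Gamma(160 + 26, 49 + 6) = Gamma(186, 55).
Posterior variance = α'/β'² = 186/3025.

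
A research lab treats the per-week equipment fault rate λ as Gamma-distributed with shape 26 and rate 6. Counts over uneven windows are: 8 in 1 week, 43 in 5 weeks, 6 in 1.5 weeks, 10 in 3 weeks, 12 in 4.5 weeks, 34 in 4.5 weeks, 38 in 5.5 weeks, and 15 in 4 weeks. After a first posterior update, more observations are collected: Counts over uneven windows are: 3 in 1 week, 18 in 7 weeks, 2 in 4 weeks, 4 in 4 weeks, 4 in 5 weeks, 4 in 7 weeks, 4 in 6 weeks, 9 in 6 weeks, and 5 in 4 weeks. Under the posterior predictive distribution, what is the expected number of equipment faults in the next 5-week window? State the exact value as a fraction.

1225/79

Total count: 8 + 43 + 6 + 10 + 12 + 34 + 38 + 15 = 166.
Total exposure: 1 + 5 + 1.5 + 3 + 4.5 + 4.5 + 5.5 + 4 = 29 weeks.
After the first batch: Gamma(26 + 166, 6 + 29) = Gamma(192, 35).
Total count: 3 + 18 + 2 + 4 + 4 + 4 + 4 + 9 + 5 = 53.
Total exposure: 1 + 7 + 4 + 4 + 5 + 7 + 6 + 6 + 4 = 44 weeks.
After the second batch: Gamma(192 + 53, 35 + 44) = Gamma(245, 79).
Predictive mean over a 5-week window = T·E[λ|data] = 5·245/79 = 1225/79.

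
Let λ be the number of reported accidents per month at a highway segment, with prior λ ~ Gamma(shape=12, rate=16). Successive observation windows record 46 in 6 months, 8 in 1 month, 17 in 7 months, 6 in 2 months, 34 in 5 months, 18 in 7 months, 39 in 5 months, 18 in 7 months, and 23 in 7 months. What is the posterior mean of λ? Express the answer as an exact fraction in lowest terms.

221/63

Total count: 46 + 8 + 17 + 6 + 34 + 18 + 39 + 18 + 23 = 209.
Total exposure: 6 + 1 + 7 + 2 + 5 + 7 + 5 + 7 + 7 = 47 months.
Posterior: α' = 12 + 209 = 221, β' = 16 + 47 = 63.
Posterior mean = α'/β' = 221/63.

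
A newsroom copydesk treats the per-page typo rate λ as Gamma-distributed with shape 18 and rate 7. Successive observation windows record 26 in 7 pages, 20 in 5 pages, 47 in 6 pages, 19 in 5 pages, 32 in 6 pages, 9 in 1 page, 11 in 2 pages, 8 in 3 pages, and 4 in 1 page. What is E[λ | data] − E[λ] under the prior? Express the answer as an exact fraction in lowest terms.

584/301

Total count: 26 + 20 + 47 + 19 + 32 + 9 + 11 + 8 + 4 = 176.
Total exposure: 7 + 5 + 6 + 5 + 6 + 1 + 2 + 3 + 1 = 36 pages.
Conjugate update: add total count to the shape and total exposure to the rate, giving Gamma(194, 43).
Posterior mean = 194/43 = 194/43; prior mean = 18/7 = 18/7. Difference = 194/43 − 18/7 = 584/301.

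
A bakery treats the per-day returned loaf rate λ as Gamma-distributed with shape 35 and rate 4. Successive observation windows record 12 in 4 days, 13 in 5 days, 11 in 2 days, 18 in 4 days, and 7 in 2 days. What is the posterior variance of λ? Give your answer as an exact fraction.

32/147

Total count: 12 + 13 + 11 + 18 + 7 = 61.
Total exposure: 4 + 5 + 2 + 4 + 2 = 17 days.
Conjugate update: add total count to the shape and total exposure to the rate, giving Gamma(96, 21).
Posterior variance = α'/β'² = 96/441 = 32/147.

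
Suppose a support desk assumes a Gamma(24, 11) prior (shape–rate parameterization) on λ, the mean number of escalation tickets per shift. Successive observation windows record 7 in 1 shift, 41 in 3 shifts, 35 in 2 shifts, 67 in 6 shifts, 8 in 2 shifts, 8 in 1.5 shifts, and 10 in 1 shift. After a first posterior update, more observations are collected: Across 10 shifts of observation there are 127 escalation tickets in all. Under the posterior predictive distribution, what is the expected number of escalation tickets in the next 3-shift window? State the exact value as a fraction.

654/25

Total count: 7 + 41 + 35 + 67 + 8 + 8 + 10 = 176.
Total exposure: 1 + 3 + 2 + 6 + 2 + 1.5 + 1 = 16.5 shifts.
After the first batch: Gamma(24 + 176, 11 + 16.5) = Gamma(200, 55/2).
Total count 127 over total exposure 10 shifts.
After the second batch: Gamma(200 + 127, 55/2 + 10) = Gamma(327, 75/2).
Predictive mean over a 3-shift window = T·E[λ|data] = 3·327/(75/2) = 654/25.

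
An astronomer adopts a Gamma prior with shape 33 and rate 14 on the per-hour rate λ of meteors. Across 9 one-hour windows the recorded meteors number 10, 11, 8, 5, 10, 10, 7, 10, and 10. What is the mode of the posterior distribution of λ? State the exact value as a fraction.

113/23

Total count: 10 + 11 + 8 + 5 + 10 + 10 + 7 + 10 + 10 = 81.
Total exposure: 9 hours.
Posterior: α' = 33 + 81 = 114, β' = 14 + 9 = 23.
Posterior mode = (α'−1)/β' = 113/23.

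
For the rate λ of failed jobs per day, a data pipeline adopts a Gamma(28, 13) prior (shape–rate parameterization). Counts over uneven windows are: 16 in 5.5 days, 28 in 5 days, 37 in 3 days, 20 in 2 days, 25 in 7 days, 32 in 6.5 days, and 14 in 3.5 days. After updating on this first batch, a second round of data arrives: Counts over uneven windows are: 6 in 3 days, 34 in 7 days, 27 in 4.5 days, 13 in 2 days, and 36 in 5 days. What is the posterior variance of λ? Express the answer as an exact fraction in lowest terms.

316/4489

Total count: 16 + 28 + 37 + 20 + 25 + 32 + 14 = 172.
Total exposure: 5.5 + 5 + 3 + 2 + 7 + 6.5 + 3.5 = 32.5 days.
After the first batch: Gamma(28 + 172, 13 + 32.5) = Gamma(200, 91/2).
Total count: 6 + 34 + 27 + 13 + 36 = 116.
Total exposure: 3 + 7 + 4.5 + 2 + 5 = 21.5 days.
After the second batch: Gamma(200 + 116, 91/2 + 21.5) = Gamma(316, 67).
Posterior variance = α'/β'² = 316/4489.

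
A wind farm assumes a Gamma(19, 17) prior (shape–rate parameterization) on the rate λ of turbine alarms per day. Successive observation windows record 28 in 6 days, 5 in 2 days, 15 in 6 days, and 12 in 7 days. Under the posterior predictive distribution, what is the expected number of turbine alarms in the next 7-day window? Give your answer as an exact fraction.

553/38

Total count: 28 + 5 + 15 + 12 = 60.
Total exposure: 6 + 2 + 6 + 7 = 21 days.
By Gamma–Poisson conjugacy, the posterior is Gamma(α + Σx, β + Σt) = Gamma(19 + 60, 17 + 21) = Gamma(79, 38).
Predictive mean over a 7-day window = T·E[λ|data] = 7·79/38 = 553/38.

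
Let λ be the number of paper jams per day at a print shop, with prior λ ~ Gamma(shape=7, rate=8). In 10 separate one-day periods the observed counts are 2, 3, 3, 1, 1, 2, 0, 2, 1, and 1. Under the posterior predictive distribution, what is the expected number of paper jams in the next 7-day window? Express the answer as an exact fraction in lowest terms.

Total count: 2 + 3 + 3 + 1 + 1 + 2 + 0 + 2 + 1 + 1 = 16.
Total exposure: 10 days.
The Gamma prior is conjugate for the Poisson rate, so λ | data ~ Gamma(7+16, 8+10) = Gamma(23, 18).
Predictive mean over a 7-day window = T·E[λ|data] = 7·23/18 = 161/18.

161/18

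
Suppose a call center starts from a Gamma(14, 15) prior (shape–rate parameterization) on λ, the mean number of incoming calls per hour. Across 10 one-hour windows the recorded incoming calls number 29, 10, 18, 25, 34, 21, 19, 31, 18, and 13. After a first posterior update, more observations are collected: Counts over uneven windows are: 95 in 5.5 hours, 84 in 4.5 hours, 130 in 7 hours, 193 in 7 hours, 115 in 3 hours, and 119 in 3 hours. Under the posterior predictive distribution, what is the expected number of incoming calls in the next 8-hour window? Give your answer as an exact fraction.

Total count: 29 + 10 + 18 + 25 + 34 + 21 + 19 + 31 + 18 + 13 = 218.
Total exposure: 10 hours.
After the first batch: Gamma(14 + 218, 15 + 10) = Gamma(232, 25).
Total count: 95 + 84 + 130 + 193 + 115 + 119 = 736.
Total exposure: 5.5 + 4.5 + 7 + 7 + 3 + 3 = 30 hours.
After the second batch: Gamma(232 + 736, 25 + 30) = Gamma(968, 55).
Predictive mean over an 8-hour window = T·E[λ|data] = 8·968/55 = 704/5.

704/5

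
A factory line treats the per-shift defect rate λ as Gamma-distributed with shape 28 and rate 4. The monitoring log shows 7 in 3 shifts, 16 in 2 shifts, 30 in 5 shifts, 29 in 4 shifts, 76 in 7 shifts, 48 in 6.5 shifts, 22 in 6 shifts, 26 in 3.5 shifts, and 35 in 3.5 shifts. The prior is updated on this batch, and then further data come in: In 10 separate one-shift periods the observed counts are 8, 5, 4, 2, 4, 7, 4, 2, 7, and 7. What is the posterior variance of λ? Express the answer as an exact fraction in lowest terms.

1468/11881

Total count: 7 + 16 + 30 + 29 + 76 + 48 + 22 + 26 + 35 = 289.
Total exposure: 3 + 2 + 5 + 4 + 7 + 6.5 + 6 + 3.5 + 3.5 = 40.5 shifts.
After the first batch: Gamma(28 + 289, 4 + 40.5) = Gamma(317, 89/2).
Total count: 8 + 5 + 4 + 2 + 4 + 7 + 4 + 2 + 7 + 7 = 50.
Total exposure: 10 shifts.
After the second batch: Gamma(317 + 50, 89/2 + 10) = Gamma(367, 109/2).
Posterior variance = α'/β'² = 367/(11881/4) = 1468/11881.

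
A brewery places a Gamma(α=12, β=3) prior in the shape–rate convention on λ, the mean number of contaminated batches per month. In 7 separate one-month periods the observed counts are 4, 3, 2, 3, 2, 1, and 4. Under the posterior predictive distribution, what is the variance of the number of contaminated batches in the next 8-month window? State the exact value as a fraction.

Total count: 4 + 3 + 2 + 3 + 2 + 1 + 4 = 19.
Total exposure: 7 months.
Conjugate update: add total count to the shape and total exposure to the rate, giving Gamma(31, 10).
The posterior predictive for a window of length T is Negative Binomial with variance T·α'·(β'+T)/β'² = 8·31·18/100 = 1116/25.

1116/25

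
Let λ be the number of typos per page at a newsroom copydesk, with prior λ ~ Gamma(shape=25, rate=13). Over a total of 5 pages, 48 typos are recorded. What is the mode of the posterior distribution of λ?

4

Total count 48 over total exposure 5 pages.
By Gamma–Poisson conjugacy, the posterior is Gamma(α + Σx, β + Σt) = Gamma(25 + 48, 13 + 5) = Gamma(73, 18).
Posterior mode = (α'−1)/β' = 72/18 = 4.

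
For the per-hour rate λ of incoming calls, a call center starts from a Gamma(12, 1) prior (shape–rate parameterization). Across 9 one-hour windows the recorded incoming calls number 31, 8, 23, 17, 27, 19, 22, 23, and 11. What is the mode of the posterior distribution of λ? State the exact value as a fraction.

96/5

Total count: 31 + 8 + 23 + 17 + 27 + 19 + 22 + 23 + 11 = 181.
Total exposure: 9 hours.
Posterior: α' = 12 + 181 = 193, β' = 1 + 9 = 10.
Posterior mode = (α'−1)/β' = 192/10 = 96/5.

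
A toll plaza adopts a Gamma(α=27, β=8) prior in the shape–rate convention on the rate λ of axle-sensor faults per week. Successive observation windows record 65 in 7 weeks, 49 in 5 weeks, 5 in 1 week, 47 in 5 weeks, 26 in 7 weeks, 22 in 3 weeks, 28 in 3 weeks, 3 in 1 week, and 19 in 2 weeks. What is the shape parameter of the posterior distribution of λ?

291

Total count: 65 + 49 + 5 + 47 + 26 + 22 + 28 + 3 + 19 = 264.
Total exposure: 7 + 5 + 1 + 5 + 7 + 3 + 3 + 1 + 2 = 34 weeks.
The Gamma prior is conjugate for the Poisson rate, so λ | data ~ Gamma(27+264, 8+34) = Gamma(291, 42).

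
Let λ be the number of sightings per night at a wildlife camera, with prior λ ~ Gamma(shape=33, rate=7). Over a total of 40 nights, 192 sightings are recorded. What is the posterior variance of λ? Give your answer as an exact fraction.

Total count 192 over total exposure 40 nights.
Gamma(α, β) with Poisson data over total exposure Σt gives posterior Gamma(α+Σx, β+Σt) = Gamma(225, 47).
Posterior variance = α'/β'² = 225/2209.

225/2209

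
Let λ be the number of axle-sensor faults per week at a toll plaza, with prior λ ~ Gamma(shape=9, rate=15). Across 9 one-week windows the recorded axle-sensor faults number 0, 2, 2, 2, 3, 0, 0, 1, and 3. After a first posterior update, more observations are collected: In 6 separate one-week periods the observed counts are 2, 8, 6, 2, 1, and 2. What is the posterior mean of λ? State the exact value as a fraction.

Total count: 0 + 2 + 2 + 2 + 3 + 0 + 0 + 1 + 3 = 13.
Total exposure: 9 weeks.
After the first batch: Gamma(9 + 13, 15 + 9) = Gamma(22, 24).
Total count: 2 + 8 + 6 + 2 + 1 + 2 = 21.
Total exposure: 6 weeks.
After the second batch: Gamma(22 + 21, 24 + 6) = Gamma(43, 30).
Posterior mean = α'/β' = 43/30.

43/30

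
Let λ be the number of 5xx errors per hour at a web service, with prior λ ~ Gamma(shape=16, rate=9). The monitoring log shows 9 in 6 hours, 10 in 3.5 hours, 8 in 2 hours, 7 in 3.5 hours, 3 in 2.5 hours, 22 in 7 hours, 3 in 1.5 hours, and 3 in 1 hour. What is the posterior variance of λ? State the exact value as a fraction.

Total count: 9 + 10 + 8 + 7 + 3 + 22 + 3 + 3 = 65.
Total exposure: 6 + 3.5 + 2 + 3.5 + 2.5 + 7 + 1.5 + 1 = 27 hours.
By Gamma–Poisson conjugacy, the posterior is Gamma(α + Σx, β + Σt) = Gamma(16 + 65, 9 + 27) = Gamma(81, 36).
Posterior variance = α'/β'² = 81/1296 = 1/16.

1/16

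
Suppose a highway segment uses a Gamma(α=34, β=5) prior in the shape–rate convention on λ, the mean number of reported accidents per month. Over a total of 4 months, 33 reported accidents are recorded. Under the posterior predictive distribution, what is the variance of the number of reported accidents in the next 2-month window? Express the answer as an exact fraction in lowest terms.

1474/81

Total count 33 over total exposure 4 months.
Posterior: α' = 34 + 33 = 67, β' = 5 + 4 = 9.
The posterior predictive for a window of length T is Negative Binomial with variance T·α'·(β'+T)/β'² = 2·67·11/81 = 1474/81.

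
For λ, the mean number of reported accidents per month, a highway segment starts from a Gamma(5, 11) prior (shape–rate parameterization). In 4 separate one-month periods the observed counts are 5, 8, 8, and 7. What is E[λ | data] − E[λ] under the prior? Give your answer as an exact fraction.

96/55

Total count: 5 + 8 + 8 + 7 = 28.
Total exposure: 4 months.
Posterior: α' = 5 + 28 = 33, β' = 11 + 4 = 15.
Posterior mean = 33/15 = 11/5; prior mean = 5/11 = 5/11. Difference = 11/5 − 5/11 = 96/55.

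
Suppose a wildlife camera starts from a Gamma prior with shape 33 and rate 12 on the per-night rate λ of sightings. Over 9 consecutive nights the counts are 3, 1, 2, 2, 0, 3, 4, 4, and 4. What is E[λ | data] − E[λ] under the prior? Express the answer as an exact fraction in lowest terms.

Total count: 3 + 1 + 2 + 2 + 0 + 3 + 4 + 4 + 4 = 23.
Total exposure: 9 nights.
The Gamma prior is conjugate for the Poisson rate, so λ | data ~ Gamma(33+23, 12+9) = Gamma(56, 21).
Posterior mean = 56/21 = 8/3; prior mean = 33/12 = 11/4. Difference = 8/3 − 11/4 = -1/12.

-1/12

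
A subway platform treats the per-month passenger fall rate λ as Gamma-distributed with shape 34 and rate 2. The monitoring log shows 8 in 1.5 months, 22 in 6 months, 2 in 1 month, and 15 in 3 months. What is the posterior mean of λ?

6

Total count: 8 + 22 + 2 + 15 = 47.
Total exposure: 1.5 + 6 + 1 + 3 = 11.5 months.
Gamma(α, β) with Poisson data over total exposure Σt gives posterior Gamma(α+Σx, β+Σt) = Gamma(81, 27/2).
Posterior mean = α'/β' = 81/(27/2) = 6.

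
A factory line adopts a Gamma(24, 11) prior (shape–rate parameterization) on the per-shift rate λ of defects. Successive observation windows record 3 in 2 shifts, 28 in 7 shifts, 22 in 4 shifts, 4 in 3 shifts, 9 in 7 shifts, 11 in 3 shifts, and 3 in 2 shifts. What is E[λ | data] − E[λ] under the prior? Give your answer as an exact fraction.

16/33

Total count: 3 + 28 + 22 + 4 + 9 + 11 + 3 = 80.
Total exposure: 2 + 7 + 4 + 3 + 7 + 3 + 2 = 28 shifts.
Gamma(α, β) with Poisson data over total exposure Σt gives posterior Gamma(α+Σx, β+Σt) = Gamma(104, 39).
Posterior mean = 104/39 = 8/3; prior mean = 24/11 = 24/11. Difference = 8/3 − 24/11 = 16/33.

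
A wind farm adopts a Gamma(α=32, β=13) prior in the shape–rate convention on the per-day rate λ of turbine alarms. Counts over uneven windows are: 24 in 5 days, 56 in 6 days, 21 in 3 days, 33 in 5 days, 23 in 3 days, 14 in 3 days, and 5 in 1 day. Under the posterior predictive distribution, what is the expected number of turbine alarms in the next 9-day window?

Total count: 24 + 56 + 21 + 33 + 23 + 14 + 5 = 176.
Total exposure: 5 + 6 + 3 + 5 + 3 + 3 + 1 = 26 days.
The Gamma prior is conjugate for the Poisson rate, so λ | data ~ Gamma(32+176, 13+26) = Gamma(208, 39).
Predictive mean over a 9-day window = T·E[λ|data] = 9·208/39 = 48.

48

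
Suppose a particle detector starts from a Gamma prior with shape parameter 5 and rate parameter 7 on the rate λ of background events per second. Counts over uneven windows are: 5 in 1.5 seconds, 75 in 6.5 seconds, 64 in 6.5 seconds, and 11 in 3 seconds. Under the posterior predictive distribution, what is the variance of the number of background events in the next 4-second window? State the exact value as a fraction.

72960/2401

Total count: 5 + 75 + 64 + 11 = 155.
Total exposure: 1.5 + 6.5 + 6.5 + 3 = 17.5 seconds.
By Gamma–Poisson conjugacy, the posterior is Gamma(α + Σx, β + Σt) = Gamma(5 + 155, 7 + 17.5) = Gamma(160, 49/2).
The posterior predictive for a window of length T is Negative Binomial with variance T·α'·(β'+T)/β'² = 4·160·(57/2)/(2401/4) = 72960/2401.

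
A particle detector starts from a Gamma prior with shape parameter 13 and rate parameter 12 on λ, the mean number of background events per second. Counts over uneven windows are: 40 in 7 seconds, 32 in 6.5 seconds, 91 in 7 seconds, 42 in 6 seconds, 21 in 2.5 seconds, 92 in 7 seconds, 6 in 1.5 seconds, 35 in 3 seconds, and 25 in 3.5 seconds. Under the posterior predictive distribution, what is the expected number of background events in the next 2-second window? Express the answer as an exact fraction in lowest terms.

Total count: 40 + 32 + 91 + 42 + 21 + 92 + 6 + 35 + 25 = 384.
Total exposure: 7 + 6.5 + 7 + 6 + 2.5 + 7 + 1.5 + 3 + 3.5 = 44 seconds.
Conjugate update: add total count to the shape and total exposure to the rate, giving Gamma(397, 56).
Predictive mean over a 2-second window = T·E[λ|data] = 2·397/56 = 397/28.

397/28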